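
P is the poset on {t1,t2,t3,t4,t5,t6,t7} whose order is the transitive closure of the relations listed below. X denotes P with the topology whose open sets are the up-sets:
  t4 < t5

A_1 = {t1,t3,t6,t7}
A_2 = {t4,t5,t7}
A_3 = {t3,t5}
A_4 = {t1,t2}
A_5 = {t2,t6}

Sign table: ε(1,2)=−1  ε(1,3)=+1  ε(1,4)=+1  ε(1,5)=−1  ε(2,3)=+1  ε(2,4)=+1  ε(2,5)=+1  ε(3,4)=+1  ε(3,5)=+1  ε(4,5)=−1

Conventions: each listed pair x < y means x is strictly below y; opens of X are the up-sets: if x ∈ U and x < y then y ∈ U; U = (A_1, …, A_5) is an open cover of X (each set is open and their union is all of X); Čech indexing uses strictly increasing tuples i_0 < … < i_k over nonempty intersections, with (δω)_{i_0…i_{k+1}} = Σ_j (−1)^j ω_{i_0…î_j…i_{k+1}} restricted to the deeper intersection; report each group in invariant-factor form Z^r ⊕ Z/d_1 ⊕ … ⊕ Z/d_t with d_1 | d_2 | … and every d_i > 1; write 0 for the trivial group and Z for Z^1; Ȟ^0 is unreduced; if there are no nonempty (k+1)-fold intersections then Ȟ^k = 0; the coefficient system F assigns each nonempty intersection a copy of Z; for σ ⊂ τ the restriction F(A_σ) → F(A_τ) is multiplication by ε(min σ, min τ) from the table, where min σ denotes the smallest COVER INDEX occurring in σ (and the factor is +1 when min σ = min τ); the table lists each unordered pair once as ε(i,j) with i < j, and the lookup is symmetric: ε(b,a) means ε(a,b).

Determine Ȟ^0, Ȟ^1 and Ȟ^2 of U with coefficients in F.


nerve simplices:
  A12={t7} A13={t3} A14={t1} A15={t6} A23={t5} A45={t2}
C dims 5,6; δ0: rk 5, SNF 1^4·2
degree 0: 5−5−0 = 0 → Ȟ^0 ≅ 0
degree 1: 6−0−5 = 1 plus torsion [2] → Ȟ^1 ≅ Z ⊕ Z/2
degree 2: 0−0−0 = 0 → Ȟ^2 ≅ 0

Ȟ^0(U;F) ≅ 0,  Ȟ^1(U;F) ≅ Z ⊕ Z/2,  Ȟ^2(U;F) ≅ 0


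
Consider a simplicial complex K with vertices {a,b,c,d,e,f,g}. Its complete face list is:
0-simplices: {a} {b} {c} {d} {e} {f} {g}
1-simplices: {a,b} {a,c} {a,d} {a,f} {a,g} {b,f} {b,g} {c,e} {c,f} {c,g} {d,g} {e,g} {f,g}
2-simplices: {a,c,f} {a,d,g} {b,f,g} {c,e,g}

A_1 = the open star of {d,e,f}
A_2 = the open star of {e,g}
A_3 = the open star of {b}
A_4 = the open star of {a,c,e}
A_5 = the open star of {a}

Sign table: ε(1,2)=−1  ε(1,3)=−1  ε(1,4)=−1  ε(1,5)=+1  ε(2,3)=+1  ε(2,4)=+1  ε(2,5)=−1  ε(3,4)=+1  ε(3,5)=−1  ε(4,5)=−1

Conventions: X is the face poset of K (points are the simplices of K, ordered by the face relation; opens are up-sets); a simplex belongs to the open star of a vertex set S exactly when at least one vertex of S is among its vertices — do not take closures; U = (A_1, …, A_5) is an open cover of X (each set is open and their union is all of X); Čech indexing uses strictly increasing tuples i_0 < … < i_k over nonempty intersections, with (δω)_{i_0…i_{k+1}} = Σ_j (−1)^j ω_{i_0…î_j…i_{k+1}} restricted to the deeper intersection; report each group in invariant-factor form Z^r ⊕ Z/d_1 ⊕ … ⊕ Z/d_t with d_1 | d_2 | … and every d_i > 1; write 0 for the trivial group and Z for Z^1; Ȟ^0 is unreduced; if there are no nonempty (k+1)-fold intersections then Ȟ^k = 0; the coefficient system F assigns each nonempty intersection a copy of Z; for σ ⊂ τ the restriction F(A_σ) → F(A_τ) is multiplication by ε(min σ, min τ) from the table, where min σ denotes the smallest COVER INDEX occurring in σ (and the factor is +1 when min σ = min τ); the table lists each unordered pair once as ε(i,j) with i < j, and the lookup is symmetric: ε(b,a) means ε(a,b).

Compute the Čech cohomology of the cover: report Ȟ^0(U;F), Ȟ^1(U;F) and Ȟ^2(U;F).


cover nerve:
  A1={{d},{e},{f},{a,d},{a,f},{b,f},{c,e},{c,f},{d,g},{e,g},{f,g},{a,c,f},{a,d,g},{b,f,g},{c,e,g}} A2={{e},{g},{a,g},{b,g},{c,e},{c,g},{d,g},{e,g},{f,g},{a,d,g},{b,f,g},{c,e,g}} A3={{b},{a,b},{b,f},{b,g},{b,f,g}} A4={{a},{c},{e},{a,b},{a,c},{a,d},{a,f},{a,g},{c,e},{c,f},{c,g},{e,g},{a,c,f},{a,d,g},{c,e,g}} A5={{a},{a,b},{a,c},{a,d},{a,f},{a,g},{a,c,f},{a,d,g}}
  A12={{e},{c,e},{d,g},{e,g},{f,g},{a,d,g},{b,f,g},{c,e,g}} A13={{b,f},{b,f,g}} A14={{e},{a,d},{a,f},{c,e},{c,f},{e,g},{a,c,f},{a,d,g},{c,e,g}} A15={{a,d},{a,f},{a,c,f},{a,d,g}} A23={{b,g},{b,f,g}} A24={{e},{a,g},{c,e},{c,g},{e,g},{a,d,g},{c,e,g}} A25={{a,g},{a,d,g}} A34={{a,b}} A35={{a,b}} A45={{a},{a,b},{a,c},{a,d},{a,f},{a,g},{a,c,f},{a,d,g}}
  A123={{b,f,g}} A124={{e},{c,e},{e,g},{a,d,g},{c,e,g}} A125={{a,d,g}} A145={{a,d},{a,f},{a,c,f},{a,d,g}} A245={{a,g},{a,d,g}} A345={{a,b}}
  A1245={{a,d,g}}
C dims 5,10,6,1; δ0: rk 4, SNF 1^4; δ1: rk 5, SNF 1^5; δ2: rk 1, SNF 1^1
Ȟ^0: (5−4)−0=1 ⇒ Z
Ȟ^1: (10−5)−4=1 ⇒ Z
Ȟ^2: (6−1)−5=0 ⇒ 0

Ȟ^0 ≅ Z, Ȟ^1 ≅ Z, Ȟ^2 ≅ 0


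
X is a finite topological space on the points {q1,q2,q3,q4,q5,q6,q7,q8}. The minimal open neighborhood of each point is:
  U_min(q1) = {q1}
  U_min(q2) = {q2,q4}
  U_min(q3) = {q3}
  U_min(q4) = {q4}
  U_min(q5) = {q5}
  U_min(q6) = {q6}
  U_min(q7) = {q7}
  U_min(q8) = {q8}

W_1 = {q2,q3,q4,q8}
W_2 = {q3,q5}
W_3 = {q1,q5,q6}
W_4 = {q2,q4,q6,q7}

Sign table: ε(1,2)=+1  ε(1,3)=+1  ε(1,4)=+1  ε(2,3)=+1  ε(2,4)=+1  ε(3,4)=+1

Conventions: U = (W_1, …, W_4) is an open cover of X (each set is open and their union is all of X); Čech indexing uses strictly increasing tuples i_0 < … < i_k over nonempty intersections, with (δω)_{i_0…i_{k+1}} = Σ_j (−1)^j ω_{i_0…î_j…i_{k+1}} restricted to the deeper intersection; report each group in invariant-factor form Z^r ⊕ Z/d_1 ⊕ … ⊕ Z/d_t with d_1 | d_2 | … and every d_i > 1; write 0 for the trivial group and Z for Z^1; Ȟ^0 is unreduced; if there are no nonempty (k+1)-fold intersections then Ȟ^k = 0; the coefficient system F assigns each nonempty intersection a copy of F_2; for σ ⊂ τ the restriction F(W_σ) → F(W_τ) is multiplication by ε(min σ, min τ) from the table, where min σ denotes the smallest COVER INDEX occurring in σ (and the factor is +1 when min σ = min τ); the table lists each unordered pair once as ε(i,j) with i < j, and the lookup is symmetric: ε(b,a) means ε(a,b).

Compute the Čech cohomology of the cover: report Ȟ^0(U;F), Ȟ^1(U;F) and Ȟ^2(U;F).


nerve of the cover:
  W12={q3} W14={q2,q4} W23={q5} W34={q6}
C dims 4,4; δ0: rk_F2 3
Ȟ^0 = (4 − 3) − 0 = 1, so Ȟ^0 ≅ Z/2
Ȟ^1 = (4 − 0) − 3 = 1, so Ȟ^1 ≅ Z/2
Ȟ^2 = (0 − 0) − 0 = 0, so Ȟ^2 ≅ 0

Ȟ^0(U;F) ≅ Z/2, Ȟ^1(U;F) ≅ Z/2, Ȟ^2(U;F) ≅ 0


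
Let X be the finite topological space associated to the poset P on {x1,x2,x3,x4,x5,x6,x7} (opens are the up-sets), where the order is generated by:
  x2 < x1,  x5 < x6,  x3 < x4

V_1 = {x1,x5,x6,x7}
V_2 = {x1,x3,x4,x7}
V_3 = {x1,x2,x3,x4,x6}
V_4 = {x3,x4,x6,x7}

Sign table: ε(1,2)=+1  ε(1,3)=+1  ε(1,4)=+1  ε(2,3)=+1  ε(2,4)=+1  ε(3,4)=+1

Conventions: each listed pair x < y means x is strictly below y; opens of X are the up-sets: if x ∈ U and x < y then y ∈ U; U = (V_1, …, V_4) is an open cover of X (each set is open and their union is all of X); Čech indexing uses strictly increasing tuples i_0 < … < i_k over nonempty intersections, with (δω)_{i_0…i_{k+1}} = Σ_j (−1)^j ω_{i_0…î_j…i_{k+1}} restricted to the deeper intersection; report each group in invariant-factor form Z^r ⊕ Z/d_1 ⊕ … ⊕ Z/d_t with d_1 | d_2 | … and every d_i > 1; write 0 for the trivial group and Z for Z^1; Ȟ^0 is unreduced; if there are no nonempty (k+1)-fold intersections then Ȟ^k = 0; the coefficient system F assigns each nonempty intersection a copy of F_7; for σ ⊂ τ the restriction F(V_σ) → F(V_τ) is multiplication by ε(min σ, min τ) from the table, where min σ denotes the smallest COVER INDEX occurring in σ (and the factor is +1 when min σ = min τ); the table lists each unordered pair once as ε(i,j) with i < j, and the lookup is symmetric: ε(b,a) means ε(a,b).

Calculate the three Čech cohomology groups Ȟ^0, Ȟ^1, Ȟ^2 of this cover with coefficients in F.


Ȟ^0 = Z/7; Ȟ^1 = 0; Ȟ^2 = Z/7

nerve simplices:
  V12={x1,x7} V13={x1,x6} V14={x6,x7} V23={x1,x3,x4} V24={x3,x4,x7} V34={x3,x4,x6}
  V123={x1} V124={x7} V134={x6} V234={x3,x4}
C dims 4,6,4; δ0: rk_F7 3; δ1: rk_F7 3
degree 0: 4−3−0 = 1 → Ȟ^0 ≅ Z/7
degree 1: 6−3−3 = 0 → Ȟ^1 ≅ 0
degree 2: 4−0−3 = 1 → Ȟ^2 ≅ Z/7


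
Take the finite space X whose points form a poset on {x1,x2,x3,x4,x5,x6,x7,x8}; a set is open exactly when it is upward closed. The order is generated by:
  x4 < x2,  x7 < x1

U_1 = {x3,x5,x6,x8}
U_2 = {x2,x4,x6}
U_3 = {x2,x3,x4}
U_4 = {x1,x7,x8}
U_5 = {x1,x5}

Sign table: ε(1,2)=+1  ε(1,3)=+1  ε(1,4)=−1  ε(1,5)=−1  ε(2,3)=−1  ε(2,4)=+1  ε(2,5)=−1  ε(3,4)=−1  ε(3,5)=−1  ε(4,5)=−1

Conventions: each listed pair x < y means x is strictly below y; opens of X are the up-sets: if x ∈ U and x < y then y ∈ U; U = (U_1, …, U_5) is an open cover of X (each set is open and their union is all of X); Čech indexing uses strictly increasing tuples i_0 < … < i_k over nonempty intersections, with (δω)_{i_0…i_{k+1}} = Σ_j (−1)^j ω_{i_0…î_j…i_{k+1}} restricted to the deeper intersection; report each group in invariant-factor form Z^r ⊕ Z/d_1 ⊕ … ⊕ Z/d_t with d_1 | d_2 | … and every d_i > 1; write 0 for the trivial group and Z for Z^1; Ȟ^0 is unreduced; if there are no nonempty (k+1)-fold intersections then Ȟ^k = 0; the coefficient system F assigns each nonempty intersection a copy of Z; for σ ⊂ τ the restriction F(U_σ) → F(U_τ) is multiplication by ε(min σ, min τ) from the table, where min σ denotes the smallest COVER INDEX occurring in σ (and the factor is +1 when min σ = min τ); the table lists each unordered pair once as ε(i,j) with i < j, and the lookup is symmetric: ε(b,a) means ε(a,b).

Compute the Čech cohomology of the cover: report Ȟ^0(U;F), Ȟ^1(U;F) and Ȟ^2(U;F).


nonempty intersections:
  U12={x6} U13={x3} U14={x8} U15={x5} U23={x2,x4} U45={x1}
C dims 5,6; δ0: rk 5, SNF 1^4·2
Ȟ^0: (5−5)−0=0 ⇒ 0
Ȟ^1: (6−0)−5=1 plus torsion [2] ⇒ Z ⊕ Z/2
Ȟ^2: (0−0)−0=0 ⇒ 0

Ȟ^0(U;F) ≅ 0,  Ȟ^1(U;F) ≅ Z ⊕ Z/2,  Ȟ^2(U;F) ≅ 0


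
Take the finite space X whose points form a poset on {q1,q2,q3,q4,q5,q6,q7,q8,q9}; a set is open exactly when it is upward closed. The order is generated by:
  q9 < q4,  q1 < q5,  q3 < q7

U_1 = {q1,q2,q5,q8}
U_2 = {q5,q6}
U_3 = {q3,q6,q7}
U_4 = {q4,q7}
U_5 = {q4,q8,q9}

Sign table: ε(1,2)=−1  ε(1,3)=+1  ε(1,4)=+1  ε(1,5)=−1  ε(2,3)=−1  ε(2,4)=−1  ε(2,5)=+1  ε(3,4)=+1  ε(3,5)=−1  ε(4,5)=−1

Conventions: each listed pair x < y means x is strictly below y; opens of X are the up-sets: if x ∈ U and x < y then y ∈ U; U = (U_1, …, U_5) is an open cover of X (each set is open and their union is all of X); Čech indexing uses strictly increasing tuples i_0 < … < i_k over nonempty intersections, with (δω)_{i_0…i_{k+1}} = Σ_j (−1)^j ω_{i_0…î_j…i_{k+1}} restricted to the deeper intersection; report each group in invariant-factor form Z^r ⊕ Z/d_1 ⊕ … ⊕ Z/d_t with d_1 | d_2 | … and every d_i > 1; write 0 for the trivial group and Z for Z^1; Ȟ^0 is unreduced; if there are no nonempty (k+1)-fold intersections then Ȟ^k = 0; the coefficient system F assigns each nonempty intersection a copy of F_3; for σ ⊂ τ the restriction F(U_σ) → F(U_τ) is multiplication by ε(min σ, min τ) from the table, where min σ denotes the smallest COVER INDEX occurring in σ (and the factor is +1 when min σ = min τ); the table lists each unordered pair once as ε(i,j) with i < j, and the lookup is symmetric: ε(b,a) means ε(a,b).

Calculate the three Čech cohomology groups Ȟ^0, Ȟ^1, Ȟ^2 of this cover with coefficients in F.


Ȟ^0 ≅ Z/3, Ȟ^1 ≅ Z/3, Ȟ^2 ≅ 0

intersection data:
  U12={q5} U15={q8} U23={q6} U34={q7} U45={q4}
C dims 5,5; δ0: rk_F3 4
Ȟ^0 = (5 − 4) − 0 = 1, so Ȟ^0 ≅ Z/3
Ȟ^1 = (5 − 0) − 4 = 1, so Ȟ^1 ≅ Z/3
Ȟ^2 = (0 − 0) − 0 = 0, so Ȟ^2 ≅ 0


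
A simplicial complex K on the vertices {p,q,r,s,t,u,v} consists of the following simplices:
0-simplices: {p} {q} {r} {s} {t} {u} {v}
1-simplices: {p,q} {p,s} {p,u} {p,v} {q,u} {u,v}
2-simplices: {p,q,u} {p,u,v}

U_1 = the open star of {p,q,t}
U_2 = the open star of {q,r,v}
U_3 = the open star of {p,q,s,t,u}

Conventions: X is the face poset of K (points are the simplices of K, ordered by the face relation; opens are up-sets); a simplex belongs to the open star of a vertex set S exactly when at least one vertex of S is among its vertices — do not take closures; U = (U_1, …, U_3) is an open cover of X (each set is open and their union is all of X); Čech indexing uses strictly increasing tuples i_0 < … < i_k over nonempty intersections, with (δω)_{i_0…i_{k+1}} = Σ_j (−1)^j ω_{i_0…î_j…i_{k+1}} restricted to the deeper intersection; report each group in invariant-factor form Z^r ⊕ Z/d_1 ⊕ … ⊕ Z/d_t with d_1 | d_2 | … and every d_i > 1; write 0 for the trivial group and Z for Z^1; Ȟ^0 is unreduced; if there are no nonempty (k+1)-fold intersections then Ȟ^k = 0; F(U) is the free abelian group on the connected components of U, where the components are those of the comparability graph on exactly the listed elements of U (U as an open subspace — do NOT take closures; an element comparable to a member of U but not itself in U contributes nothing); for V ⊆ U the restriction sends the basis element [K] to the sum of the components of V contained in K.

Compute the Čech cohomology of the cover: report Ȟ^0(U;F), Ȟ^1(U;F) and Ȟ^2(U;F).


Ȟ^0(U;F) ≅ Z^3,  Ȟ^1(U;F) ≅ 0,  Ȟ^2(U;F) ≅ 0

cover nerve:
  U1={{p},{q},{t},{p,q},{p,s},{p,u},{p,v},{q,u},{p,q,u},{p,u,v}} U2={{q},{r},{v},{p,q},{p,v},{q,u},{u,v},{p,q,u},{p,u,v}} U3={{p},{q},{s},{t},{u},{p,q},{p,s},{p,u},{p,v},{q,u},{u,v},{p,q,u},{p,u,v}}
  U12={{q},{p,q},{p,v},{q,u},{p,q,u},{p,u,v}} U13={{p},{q},{t},{p,q},{p,s},{p,u},{p,v},{q,u},{p,q,u},{p,u,v}} U23={{q},{p,q},{p,v},{q,u},{u,v},{p,q,u},{p,u,v}}
  U123={{q},{p,q},{p,v},{q,u},{p,q,u},{p,u,v}}
components per intersection:
  U1: {{p},{q},{p,q},{p,s},{p,u},{p,v},{q,u},{p,q,u},{p,u,v}} {{t}}
  U2: {{q},{p,q},{q,u},{p,q,u}} {{r}} {{v},{p,v},{u,v},{p,u,v}}
  U3: {{p},{q},{s},{u},{p,q},{p,s},{p,u},{p,v},{q,u},{u,v},{p,q,u},{p,u,v}} {{t}}
  U12: {{q},{p,q},{q,u},{p,q,u}} {{p,v},{p,u,v}}
  U13: {{p},{q},{p,q},{p,s},{p,u},{p,v},{q,u},{p,q,u},{p,u,v}} {{t}}
  U23: {{q},{p,q},{q,u},{p,q,u}} {{p,v},{u,v},{p,u,v}}
  U123: {{q},{p,q},{q,u},{p,q,u}} {{p,v},{p,u,v}}
C dims 7,6,2; δ0: rk 4, SNF 1^4; δ1: rk 2, SNF 1^2
Ȟ^0: (7−4)−0=3 ⇒ Z^3
Ȟ^1: (6−2)−4=0 ⇒ 0
Ȟ^2: (2−0)−2=0 ⇒ 0


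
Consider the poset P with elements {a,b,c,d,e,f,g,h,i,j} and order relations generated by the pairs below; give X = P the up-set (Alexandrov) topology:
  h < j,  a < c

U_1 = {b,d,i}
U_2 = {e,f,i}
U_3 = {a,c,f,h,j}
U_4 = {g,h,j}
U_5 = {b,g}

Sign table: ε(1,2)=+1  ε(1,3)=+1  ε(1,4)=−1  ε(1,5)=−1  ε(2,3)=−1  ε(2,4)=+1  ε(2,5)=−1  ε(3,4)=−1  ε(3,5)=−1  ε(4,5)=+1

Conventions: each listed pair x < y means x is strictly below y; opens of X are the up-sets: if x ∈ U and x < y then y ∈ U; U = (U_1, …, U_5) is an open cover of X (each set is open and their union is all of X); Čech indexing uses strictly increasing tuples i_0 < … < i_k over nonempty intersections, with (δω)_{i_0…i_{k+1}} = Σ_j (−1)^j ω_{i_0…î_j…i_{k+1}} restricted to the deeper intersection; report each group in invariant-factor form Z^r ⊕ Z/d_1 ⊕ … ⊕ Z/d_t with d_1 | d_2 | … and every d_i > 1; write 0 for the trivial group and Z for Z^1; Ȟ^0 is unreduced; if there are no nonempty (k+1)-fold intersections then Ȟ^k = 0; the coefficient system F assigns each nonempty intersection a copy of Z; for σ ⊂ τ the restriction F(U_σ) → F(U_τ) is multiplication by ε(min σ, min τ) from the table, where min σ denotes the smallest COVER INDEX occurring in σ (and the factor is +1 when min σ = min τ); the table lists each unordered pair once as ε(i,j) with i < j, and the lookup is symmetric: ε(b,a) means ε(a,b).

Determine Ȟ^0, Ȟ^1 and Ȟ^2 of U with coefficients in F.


intersection data:
  U12={i} U15={b} U23={f} U34={h,j} U45={g}
C dims 5,5; δ0: rk 5, SNF 1^4·2
Ȟ^0 = (5 − 5) − 0 = 0, so Ȟ^0 ≅ 0
Ȟ^1 = (5 − 0) − 5 = 0 plus torsion [2], so Ȟ^1 ≅ Z/2
Ȟ^2 = (0 − 0) − 0 = 0, so Ȟ^2 ≅ 0

Ȟ^0(U;F) ≅ 0; Ȟ^1(U;F) ≅ Z/2; Ȟ^2(U;F) ≅ 0


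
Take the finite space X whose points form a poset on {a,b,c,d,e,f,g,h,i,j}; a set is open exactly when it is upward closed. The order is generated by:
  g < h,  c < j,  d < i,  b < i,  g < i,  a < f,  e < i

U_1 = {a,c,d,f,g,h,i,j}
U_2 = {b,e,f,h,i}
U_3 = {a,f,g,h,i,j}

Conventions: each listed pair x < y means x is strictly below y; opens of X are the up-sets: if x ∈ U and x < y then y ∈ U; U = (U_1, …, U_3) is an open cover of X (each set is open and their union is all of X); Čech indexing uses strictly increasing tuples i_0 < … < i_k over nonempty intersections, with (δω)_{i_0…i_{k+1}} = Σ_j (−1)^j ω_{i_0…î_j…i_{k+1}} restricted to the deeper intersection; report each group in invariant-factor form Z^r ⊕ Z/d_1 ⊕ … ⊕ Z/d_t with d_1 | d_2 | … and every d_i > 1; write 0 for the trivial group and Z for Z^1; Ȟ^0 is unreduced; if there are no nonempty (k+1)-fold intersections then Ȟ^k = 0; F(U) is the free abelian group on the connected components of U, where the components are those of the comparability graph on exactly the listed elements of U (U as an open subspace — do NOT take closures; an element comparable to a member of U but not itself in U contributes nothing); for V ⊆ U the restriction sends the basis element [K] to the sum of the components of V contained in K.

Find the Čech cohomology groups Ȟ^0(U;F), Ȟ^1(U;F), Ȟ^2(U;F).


Ȟ^0 = Z^3, Ȟ^1 = 0, Ȟ^2 = 0

nonempty intersections:
  U12={f,h,i} U13={a,f,g,h,i,j} U23={f,h,i}
  U123={f,h,i}
components per intersection:
  U1: {a,f} {c,j} {d,g,h,i}
  U2: {b,e,i} {f} {h}
  U3: {a,f} {g,h,i} {j}
  U12: {f} {h} {i}
  U13: {a,f} {g,h,i} {j}
  U23: {f} {h} {i}
  U123: {f} {h} {i}
C dims 9,9,3; δ0: rk 6, SNF 1^6; δ1: rk 3, SNF 1^3
Ȟ^0: (9−6)−0=3 ⇒ Z^3
Ȟ^1: (9−3)−6=0 ⇒ 0
Ȟ^2: (3−0)−3=0 ⇒ 0


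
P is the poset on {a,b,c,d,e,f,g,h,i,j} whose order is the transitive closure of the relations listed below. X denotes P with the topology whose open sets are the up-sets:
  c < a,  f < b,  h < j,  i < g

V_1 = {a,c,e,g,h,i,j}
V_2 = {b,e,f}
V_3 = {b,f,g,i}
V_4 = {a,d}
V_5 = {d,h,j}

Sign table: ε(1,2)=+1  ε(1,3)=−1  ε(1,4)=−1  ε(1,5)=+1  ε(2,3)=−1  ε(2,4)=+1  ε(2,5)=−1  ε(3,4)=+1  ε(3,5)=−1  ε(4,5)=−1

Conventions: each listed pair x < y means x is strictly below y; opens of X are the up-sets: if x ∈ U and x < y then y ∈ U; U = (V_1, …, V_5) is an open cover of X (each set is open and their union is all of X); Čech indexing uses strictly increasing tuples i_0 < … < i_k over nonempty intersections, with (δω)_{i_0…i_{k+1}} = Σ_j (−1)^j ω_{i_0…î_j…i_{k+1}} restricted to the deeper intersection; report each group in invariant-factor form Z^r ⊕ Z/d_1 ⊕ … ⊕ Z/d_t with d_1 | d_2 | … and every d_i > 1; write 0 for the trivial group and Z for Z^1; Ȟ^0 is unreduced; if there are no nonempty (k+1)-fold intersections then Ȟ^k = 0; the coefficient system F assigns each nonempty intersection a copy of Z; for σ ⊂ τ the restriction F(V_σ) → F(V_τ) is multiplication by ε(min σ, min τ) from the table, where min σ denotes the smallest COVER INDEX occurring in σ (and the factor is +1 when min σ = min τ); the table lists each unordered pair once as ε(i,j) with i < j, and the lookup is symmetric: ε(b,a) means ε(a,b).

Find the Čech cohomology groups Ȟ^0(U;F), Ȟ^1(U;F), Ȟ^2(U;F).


Ȟ^0 = Z,  Ȟ^1 = Z^2,  Ȟ^2 = 0

nonempty overlaps:
  V12={e} V13={g,i} V14={a} V15={h,j} V23={b,f} V45={d}
C dims 5,6; δ0: rk 4, SNF 1^4
degree 0: 5−4−0 = 1 → Ȟ^0 ≅ Z
degree 1: 6−0−4 = 2 → Ȟ^1 ≅ Z^2
degree 2: 0−0−0 = 0 → Ȟ^2 ≅ 0


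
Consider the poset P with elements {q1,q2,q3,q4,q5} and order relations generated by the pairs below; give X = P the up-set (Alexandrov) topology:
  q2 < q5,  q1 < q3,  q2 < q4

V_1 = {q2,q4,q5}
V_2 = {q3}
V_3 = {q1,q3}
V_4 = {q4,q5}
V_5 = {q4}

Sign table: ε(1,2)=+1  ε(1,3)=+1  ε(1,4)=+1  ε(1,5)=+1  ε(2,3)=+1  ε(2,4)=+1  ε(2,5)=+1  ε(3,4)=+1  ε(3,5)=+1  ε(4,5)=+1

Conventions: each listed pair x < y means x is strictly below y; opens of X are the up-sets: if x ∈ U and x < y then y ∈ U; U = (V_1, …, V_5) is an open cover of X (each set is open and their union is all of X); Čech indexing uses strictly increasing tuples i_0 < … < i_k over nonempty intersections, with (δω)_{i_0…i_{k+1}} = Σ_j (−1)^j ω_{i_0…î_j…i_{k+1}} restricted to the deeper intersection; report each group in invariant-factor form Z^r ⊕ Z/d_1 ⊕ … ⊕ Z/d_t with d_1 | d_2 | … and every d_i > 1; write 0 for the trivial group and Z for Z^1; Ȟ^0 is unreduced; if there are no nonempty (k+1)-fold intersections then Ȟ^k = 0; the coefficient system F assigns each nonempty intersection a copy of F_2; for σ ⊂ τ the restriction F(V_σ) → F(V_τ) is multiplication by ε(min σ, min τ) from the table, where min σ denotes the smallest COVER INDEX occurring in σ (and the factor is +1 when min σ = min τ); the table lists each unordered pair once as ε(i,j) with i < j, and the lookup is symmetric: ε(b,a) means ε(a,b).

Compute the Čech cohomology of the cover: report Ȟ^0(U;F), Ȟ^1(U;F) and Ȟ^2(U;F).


intersection data:
  V14={q4,q5} V15={q4} V23={q3} V45={q4}
  V145={q4}
C dims 5,4,1; δ0: rk_F2 3; δ1: rk_F2 1
Ȟ^0 = (5 − 3) − 0 = 2, so Ȟ^0 ≅ Z/2 ⊕ Z/2
Ȟ^1 = (4 − 1) − 3 = 0, so Ȟ^1 ≅ 0
Ȟ^2 = (1 − 0) − 1 = 0, so Ȟ^2 ≅ 0

Ȟ^0(U;F) ≅ Z/2 ⊕ Z/2, Ȟ^1(U;F) ≅ 0 and Ȟ^2(U;F) ≅ 0


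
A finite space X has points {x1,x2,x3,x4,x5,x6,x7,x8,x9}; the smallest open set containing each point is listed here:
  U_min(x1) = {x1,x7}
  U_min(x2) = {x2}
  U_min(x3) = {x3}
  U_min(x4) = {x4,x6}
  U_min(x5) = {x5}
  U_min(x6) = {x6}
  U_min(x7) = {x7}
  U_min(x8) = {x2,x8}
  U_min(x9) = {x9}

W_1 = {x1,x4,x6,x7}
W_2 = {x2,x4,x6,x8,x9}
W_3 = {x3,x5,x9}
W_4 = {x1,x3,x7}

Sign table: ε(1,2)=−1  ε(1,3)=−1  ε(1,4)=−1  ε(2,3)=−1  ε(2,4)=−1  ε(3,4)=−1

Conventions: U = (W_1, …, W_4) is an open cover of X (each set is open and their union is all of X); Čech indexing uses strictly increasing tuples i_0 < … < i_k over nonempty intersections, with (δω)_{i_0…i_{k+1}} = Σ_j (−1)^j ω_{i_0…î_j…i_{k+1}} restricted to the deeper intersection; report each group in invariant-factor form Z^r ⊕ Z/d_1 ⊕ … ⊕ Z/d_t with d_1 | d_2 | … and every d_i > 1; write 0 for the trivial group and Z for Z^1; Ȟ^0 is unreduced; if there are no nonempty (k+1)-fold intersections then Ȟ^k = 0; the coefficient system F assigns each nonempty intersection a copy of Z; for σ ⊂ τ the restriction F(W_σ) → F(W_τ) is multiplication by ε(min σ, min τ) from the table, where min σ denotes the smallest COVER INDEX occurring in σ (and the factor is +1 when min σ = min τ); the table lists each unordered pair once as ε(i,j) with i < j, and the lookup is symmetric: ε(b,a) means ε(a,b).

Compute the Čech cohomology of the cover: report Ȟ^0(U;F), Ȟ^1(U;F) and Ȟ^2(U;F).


nonempty overlaps:
  W12={x4,x6} W14={x1,x7} W23={x9} W34={x3}
C dims 4,4; δ0: rk 3, SNF 1^3
degree 0: 4−3−0 = 1 → Ȟ^0 ≅ Z
degree 1: 4−0−3 = 1 → Ȟ^1 ≅ Z
degree 2: 0−0−0 = 0 → Ȟ^2 ≅ 0

Ȟ^0 ≅ Z,  Ȟ^1 ≅ Z,  Ȟ^2 ≅ 0


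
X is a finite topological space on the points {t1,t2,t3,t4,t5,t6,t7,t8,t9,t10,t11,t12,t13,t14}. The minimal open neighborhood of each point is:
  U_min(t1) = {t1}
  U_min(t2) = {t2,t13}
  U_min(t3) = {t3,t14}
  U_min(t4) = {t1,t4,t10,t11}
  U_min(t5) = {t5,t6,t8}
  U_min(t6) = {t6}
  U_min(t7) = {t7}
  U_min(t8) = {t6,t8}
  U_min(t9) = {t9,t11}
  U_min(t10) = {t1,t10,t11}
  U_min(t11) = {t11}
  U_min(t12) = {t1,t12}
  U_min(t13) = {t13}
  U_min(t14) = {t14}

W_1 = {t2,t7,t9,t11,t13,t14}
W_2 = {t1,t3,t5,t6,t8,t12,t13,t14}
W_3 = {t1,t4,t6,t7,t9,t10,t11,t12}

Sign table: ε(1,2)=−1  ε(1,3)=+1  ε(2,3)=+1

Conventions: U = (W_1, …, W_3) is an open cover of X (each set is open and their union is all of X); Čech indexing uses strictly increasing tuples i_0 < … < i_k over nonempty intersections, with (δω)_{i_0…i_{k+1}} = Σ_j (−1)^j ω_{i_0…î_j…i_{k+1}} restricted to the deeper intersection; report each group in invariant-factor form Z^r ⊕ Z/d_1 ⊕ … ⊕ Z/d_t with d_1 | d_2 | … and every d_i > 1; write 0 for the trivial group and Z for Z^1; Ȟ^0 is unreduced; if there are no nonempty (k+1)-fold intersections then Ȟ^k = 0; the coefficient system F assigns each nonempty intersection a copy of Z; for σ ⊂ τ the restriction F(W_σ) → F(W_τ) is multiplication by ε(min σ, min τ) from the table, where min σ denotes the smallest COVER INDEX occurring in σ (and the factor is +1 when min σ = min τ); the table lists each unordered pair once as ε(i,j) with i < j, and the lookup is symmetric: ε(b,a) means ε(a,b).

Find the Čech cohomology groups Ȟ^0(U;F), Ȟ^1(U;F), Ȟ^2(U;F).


Ȟ^0(U;F) ≅ 0, Ȟ^1(U;F) ≅ Z/2 and Ȟ^2(U;F) ≅ 0

nerve of the cover:
  W12={t13,t14} W13={t7,t9,t11} W23={t1,t6,t12}
C dims 3,3; δ0: rk 3, SNF 1^2·2
Ȟ^0 = (3 − 3) − 0 = 0, so Ȟ^0 ≅ 0
Ȟ^1 = (3 − 0) − 3 = 0 plus torsion [2], so Ȟ^1 ≅ Z/2
Ȟ^2 = (0 − 0) − 0 = 0, so Ȟ^2 ≅ 0


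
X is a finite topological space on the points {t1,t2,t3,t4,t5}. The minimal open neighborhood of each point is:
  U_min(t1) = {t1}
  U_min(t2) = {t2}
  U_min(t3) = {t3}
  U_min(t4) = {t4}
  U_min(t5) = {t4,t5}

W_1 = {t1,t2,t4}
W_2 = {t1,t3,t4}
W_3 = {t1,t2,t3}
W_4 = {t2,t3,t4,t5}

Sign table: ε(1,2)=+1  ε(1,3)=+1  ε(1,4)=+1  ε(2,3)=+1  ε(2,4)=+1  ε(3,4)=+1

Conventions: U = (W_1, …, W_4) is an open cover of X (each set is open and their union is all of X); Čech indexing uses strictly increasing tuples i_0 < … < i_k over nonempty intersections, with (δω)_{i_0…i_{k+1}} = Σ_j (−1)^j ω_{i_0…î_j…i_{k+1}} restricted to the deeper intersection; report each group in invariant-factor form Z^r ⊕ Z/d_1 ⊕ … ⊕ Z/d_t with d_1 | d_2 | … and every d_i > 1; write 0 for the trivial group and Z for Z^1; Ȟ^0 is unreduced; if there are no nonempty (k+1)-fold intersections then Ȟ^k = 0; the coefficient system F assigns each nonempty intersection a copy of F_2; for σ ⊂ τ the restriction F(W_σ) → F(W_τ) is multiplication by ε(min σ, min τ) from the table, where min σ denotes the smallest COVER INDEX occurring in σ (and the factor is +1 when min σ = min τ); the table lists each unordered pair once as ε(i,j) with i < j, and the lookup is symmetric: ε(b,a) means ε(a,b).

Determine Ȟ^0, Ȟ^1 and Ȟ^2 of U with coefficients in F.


Ȟ^0(U;F) ≅ Z/2,  Ȟ^1(U;F) ≅ 0,  Ȟ^2(U;F) ≅ Z/2

nerve simplices:
  W12={t1,t4} W13={t1,t2} W14={t2,t4} W23={t1,t3} W24={t3,t4} W34={t2,t3}
  W123={t1} W124={t4} W134={t2} W234={t3}
C dims 4,6,4; δ0: rk_F2 3; δ1: rk_F2 3
degree 0: 4−3−0 = 1 → Ȟ^0 ≅ Z/2
degree 1: 6−3−3 = 0 → Ȟ^1 ≅ 0
degree 2: 4−0−3 = 1 → Ȟ^2 ≅ Z/2


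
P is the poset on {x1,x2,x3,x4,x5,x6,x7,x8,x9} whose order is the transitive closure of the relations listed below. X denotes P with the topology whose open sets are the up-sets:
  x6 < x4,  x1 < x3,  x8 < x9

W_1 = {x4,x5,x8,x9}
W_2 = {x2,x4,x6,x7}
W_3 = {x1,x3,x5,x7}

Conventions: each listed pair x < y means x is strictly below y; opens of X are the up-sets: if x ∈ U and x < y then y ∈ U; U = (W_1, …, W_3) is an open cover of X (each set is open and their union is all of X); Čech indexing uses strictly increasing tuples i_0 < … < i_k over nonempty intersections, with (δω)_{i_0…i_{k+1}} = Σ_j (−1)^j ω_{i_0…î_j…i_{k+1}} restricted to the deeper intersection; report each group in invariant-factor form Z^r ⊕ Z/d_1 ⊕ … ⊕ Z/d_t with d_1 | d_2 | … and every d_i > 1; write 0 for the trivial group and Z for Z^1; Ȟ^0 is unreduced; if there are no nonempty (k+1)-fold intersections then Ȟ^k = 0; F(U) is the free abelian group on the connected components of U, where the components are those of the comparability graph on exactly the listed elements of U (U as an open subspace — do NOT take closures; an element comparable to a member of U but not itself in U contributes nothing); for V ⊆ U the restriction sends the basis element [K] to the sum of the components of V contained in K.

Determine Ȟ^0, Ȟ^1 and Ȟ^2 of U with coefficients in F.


Ȟ^0 = Z^6, Ȟ^1 = 0 and Ȟ^2 = 0

intersection data:
  W12={x4} W13={x5} W23={x7}
components per intersection:
  W1: {x4} {x5} {x8,x9}
  W2: {x2} {x4,x6} {x7}
  W3: {x1,x3} {x5} {x7}
  W12: {x4}
  W13: {x5}
  W23: {x7}
C dims 9,3; δ0: rk 3, SNF 1^3
Ȟ^0 = (9 − 3) − 0 = 6, so Ȟ^0 ≅ Z^6
Ȟ^1 = (3 − 0) − 3 = 0, so Ȟ^1 ≅ 0
Ȟ^2 = (0 − 0) − 0 = 0, so Ȟ^2 ≅ 0


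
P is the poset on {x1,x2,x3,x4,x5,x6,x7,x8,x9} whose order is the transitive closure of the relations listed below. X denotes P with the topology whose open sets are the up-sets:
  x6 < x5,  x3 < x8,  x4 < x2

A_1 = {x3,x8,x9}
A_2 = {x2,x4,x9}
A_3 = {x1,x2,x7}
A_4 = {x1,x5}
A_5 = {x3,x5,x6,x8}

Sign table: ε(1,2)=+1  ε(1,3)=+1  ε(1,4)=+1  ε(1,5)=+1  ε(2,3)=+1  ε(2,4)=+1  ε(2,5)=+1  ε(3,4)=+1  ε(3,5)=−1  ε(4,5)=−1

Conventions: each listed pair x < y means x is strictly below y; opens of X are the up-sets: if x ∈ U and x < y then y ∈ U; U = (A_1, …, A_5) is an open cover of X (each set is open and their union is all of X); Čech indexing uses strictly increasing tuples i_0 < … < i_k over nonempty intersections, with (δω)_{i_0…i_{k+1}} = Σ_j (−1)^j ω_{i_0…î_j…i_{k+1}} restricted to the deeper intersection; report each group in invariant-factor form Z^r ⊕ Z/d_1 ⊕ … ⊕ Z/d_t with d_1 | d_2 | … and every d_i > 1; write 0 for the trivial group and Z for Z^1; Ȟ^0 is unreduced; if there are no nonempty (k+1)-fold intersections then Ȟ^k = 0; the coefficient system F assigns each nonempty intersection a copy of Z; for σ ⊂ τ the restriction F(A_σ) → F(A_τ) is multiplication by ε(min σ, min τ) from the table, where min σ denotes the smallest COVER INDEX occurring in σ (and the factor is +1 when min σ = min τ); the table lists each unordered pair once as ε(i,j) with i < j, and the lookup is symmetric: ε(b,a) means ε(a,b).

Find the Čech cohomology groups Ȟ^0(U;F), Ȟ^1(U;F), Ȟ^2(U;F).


nerve simplices:
  A12={x9} A15={x3,x8} A23={x2} A34={x1} A45={x5}
C dims 5,5; δ0: rk 5, SNF 1^4·2
degree 0: 5−5−0 = 0 → Ȟ^0 ≅ 0
degree 1: 5−0−5 = 0 plus torsion [2] → Ȟ^1 ≅ Z/2
degree 2: 0−0−0 = 0 → Ȟ^2 ≅ 0

Ȟ^0 = 0, Ȟ^1 = Z/2, Ȟ^2 = 0


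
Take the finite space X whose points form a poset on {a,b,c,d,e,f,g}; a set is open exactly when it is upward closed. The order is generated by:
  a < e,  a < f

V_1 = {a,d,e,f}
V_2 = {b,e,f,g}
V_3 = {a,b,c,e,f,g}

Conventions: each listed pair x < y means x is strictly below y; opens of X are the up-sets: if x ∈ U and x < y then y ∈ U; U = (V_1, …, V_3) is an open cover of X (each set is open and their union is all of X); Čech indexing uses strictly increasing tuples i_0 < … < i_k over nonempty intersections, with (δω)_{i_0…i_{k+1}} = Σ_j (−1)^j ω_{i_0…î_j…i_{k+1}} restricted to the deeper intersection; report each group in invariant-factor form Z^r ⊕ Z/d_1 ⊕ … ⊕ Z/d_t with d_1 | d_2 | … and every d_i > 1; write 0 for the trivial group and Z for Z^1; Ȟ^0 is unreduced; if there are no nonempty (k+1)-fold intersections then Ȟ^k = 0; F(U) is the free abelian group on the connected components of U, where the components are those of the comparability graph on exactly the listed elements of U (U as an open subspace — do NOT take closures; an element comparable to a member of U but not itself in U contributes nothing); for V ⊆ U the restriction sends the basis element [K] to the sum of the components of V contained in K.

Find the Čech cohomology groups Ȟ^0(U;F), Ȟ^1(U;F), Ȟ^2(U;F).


Ȟ^0(U;F) ≅ Z^5,  Ȟ^1(U;F) ≅ 0,  Ȟ^2(U;F) ≅ 0

nerve simplices:
  V12={e,f} V13={a,e,f} V23={b,e,f,g}
  V123={e,f}
components per intersection:
  V1: {a,e,f} {d}
  V2: {b} {e} {f} {g}
  V3: {a,e,f} {b} {c} {g}
  V12: {e} {f}
  V13: {a,e,f}
  V23: {b} {e} {f} {g}
  V123: {e} {f}
C dims 10,7,2; δ0: rk 5, SNF 1^5; δ1: rk 2, SNF 1^2
degree 0: 10−5−0 = 5 → Ȟ^0 ≅ Z^5
degree 1: 7−2−5 = 0 → Ȟ^1 ≅ 0
degree 2: 2−0−2 = 0 → Ȟ^2 ≅ 0


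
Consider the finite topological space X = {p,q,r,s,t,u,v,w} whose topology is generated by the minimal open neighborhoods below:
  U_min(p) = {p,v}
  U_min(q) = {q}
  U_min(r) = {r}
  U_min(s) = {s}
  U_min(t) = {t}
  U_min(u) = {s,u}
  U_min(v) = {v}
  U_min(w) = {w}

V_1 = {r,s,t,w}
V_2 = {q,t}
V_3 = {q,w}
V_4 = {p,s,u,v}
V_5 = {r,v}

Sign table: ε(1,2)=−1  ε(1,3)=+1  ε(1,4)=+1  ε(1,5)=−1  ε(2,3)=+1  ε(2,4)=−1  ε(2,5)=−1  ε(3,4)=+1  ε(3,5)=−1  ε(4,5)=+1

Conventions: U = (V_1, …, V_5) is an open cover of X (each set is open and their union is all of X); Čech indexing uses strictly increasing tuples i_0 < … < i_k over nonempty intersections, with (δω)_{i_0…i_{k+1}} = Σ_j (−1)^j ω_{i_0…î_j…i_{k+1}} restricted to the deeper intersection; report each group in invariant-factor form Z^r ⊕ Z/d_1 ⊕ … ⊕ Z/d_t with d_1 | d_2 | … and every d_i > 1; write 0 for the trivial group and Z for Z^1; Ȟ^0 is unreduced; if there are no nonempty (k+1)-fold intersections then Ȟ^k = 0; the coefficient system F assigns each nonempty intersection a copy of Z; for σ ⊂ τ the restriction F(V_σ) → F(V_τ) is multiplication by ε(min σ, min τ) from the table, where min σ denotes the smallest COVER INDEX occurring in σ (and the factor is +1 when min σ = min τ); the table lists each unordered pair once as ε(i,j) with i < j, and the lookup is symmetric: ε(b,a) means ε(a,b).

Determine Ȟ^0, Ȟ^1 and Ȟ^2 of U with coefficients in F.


cover nerve:
  V12={t} V13={w} V14={s} V15={r} V23={q} V45={v}
C dims 5,6; δ0: rk 5, SNF 1^4·2
Ȟ^0: (5−5)−0=0 ⇒ 0
Ȟ^1: (6−0)−5=1 plus torsion [2] ⇒ Z ⊕ Z/2
Ȟ^2: (0−0)−0=0 ⇒ 0

Ȟ^0 ≅ 0, Ȟ^1 ≅ Z ⊕ Z/2 and Ȟ^2 ≅ 0


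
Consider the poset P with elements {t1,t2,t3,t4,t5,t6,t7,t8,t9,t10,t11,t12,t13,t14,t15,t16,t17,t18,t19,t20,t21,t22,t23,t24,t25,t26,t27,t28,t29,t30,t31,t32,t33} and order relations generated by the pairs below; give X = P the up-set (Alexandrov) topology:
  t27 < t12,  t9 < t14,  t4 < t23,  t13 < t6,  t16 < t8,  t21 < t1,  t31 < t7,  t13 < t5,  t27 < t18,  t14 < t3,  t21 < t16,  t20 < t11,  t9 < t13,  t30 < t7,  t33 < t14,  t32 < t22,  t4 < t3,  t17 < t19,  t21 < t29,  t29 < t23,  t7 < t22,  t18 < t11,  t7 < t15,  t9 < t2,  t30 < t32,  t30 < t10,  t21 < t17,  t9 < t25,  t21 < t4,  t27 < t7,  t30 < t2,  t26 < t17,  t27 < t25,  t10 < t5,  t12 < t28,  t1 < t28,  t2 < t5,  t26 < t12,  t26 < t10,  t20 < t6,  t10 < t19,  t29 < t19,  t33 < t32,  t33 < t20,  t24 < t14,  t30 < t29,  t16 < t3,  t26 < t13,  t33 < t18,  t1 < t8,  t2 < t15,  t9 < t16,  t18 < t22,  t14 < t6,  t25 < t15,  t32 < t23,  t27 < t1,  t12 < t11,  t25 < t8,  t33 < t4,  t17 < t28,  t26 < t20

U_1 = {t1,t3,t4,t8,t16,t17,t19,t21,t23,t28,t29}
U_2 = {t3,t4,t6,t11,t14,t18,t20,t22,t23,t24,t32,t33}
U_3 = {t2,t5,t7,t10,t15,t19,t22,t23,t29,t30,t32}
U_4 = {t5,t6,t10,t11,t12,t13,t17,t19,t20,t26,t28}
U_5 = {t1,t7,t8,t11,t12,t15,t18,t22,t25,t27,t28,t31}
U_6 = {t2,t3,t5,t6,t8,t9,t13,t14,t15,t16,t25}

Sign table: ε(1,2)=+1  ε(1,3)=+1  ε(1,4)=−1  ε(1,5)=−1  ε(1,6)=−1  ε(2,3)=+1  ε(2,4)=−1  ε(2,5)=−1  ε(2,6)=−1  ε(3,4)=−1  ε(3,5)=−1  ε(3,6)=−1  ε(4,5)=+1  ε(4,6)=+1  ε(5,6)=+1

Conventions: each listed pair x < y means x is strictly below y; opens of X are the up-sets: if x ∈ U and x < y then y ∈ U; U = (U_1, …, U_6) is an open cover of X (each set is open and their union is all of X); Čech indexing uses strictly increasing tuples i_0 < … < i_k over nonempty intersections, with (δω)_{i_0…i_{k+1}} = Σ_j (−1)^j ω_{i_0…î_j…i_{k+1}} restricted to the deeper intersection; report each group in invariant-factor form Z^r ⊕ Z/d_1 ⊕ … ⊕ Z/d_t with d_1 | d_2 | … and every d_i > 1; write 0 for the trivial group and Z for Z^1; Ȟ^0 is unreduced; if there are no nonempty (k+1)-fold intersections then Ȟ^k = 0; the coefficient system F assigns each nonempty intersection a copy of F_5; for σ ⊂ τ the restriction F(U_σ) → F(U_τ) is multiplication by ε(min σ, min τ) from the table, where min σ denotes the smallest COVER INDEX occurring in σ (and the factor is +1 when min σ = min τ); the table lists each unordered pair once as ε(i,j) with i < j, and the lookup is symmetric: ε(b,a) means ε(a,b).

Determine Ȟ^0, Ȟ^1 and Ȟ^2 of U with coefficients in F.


nonempty overlaps:
  U12={t3,t4,t23} U13={t19,t23,t29} U14={t17,t19,t28} U15={t1,t8,t28} U16={t3,t8,t16} U23={t22,t23,t32} U24={t6,t11,t20} U25={t11,t18,t22} U26={t3,t6,t14} U34={t5,t10,t19} U35={t7,t15,t22} U36={t2,t5,t15} U45={t11,t12,t28} U46={t5,t6,t13} U56={t8,t15,t25}
  U123={t23} U126={t3} U134={t19} U145={t28} U156={t8} U235={t22} U245={t11} U246={t6} U346={t5} U356={t15}
C dims 6,15,10; δ0: rk_F5 5; δ1: rk_F5 10
degree 0: 6−5−0 = 1 → Ȟ^0 ≅ Z/5
degree 1: 15−10−5 = 0 → Ȟ^1 ≅ 0
degree 2: 10−0−10 = 0 → Ȟ^2 ≅ 0

Ȟ^0 ≅ Z/5, Ȟ^1 ≅ 0, Ȟ^2 ≅ 0


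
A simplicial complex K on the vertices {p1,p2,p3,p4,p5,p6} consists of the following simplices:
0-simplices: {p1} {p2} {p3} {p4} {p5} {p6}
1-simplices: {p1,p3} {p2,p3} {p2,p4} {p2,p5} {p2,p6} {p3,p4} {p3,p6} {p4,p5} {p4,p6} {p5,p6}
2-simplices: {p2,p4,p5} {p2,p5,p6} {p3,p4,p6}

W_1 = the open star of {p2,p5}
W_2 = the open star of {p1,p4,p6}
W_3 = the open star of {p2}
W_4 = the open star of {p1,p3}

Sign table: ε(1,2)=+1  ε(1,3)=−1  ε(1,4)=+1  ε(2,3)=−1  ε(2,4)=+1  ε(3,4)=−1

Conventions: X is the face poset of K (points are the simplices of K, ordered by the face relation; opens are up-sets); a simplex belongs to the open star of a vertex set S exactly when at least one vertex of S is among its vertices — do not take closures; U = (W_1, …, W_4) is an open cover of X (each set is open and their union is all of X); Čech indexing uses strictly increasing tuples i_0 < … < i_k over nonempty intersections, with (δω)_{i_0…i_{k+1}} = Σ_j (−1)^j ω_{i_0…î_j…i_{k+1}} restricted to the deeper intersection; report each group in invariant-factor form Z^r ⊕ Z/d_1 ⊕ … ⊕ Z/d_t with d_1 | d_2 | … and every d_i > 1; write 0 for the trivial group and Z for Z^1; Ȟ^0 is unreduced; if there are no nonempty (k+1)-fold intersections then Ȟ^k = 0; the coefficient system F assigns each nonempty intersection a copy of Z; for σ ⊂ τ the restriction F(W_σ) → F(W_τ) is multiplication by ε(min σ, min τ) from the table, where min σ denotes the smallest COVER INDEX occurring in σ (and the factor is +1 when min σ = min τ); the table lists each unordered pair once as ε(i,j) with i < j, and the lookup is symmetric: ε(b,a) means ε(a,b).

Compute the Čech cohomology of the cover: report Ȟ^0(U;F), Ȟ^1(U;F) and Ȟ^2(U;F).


Ȟ^0 ≅ Z; Ȟ^1 ≅ Z; Ȟ^2 ≅ 0

nerve simplices:
  W1={{p2},{p5},{p2,p3},{p2,p4},{p2,p5},{p2,p6},{p4,p5},{p5,p6},{p2,p4,p5},{p2,p5,p6}} W2={{p1},{p4},{p6},{p1,p3},{p2,p4},{p2,p6},{p3,p4},{p3,p6},{p4,p5},{p4,p6},{p5,p6},{p2,p4,p5},{p2,p5,p6},{p3,p4,p6}} W3={{p2},{p2,p3},{p2,p4},{p2,p5},{p2,p6},{p2,p4,p5},{p2,p5,p6}} W4={{p1},{p3},{p1,p3},{p2,p3},{p3,p4},{p3,p6},{p3,p4,p6}}
  W12={{p2,p4},{p2,p6},{p4,p5},{p5,p6},{p2,p4,p5},{p2,p5,p6}} W13={{p2},{p2,p3},{p2,p4},{p2,p5},{p2,p6},{p2,p4,p5},{p2,p5,p6}} W14={{p2,p3}} W23={{p2,p4},{p2,p6},{p2,p4,p5},{p2,p5,p6}} W24={{p1},{p1,p3},{p3,p4},{p3,p6},{p3,p4,p6}} W34={{p2,p3}}
  W123={{p2,p4},{p2,p6},{p2,p4,p5},{p2,p5,p6}} W134={{p2,p3}}
C dims 4,6,2; δ0: rk 3, SNF 1^3; δ1: rk 2, SNF 1^2
degree 0: 4−3−0 = 1 → Ȟ^0 ≅ Z
degree 1: 6−2−3 = 1 → Ȟ^1 ≅ Z
degree 2: 2−0−2 = 0 → Ȟ^2 ≅ 0


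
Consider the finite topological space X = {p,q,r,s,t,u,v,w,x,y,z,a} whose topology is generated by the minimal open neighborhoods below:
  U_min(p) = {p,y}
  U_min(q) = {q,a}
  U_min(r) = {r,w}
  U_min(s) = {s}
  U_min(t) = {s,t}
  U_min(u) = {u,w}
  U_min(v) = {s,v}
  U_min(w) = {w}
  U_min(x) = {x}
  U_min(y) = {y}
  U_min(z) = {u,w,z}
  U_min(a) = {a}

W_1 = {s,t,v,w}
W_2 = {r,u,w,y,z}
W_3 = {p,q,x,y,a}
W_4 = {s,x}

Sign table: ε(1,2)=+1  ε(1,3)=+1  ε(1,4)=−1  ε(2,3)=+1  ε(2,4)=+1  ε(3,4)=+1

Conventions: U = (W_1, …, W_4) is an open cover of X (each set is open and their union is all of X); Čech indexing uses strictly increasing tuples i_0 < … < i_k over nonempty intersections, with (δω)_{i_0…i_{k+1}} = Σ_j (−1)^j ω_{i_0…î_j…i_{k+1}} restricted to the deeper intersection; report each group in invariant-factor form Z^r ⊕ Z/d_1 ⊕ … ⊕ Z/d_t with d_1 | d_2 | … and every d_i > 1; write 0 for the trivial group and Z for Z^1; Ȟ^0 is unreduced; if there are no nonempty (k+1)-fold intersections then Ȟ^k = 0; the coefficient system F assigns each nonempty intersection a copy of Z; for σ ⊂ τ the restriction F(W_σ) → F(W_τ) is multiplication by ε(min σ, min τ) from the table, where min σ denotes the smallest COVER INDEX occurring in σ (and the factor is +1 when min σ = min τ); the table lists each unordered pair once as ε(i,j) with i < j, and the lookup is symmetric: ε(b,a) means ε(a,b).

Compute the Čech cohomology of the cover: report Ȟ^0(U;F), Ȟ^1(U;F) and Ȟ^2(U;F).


Ȟ^0 = 0,  Ȟ^1 = Z/2,  Ȟ^2 = 0

nonempty intersections:
  W12={w} W14={s} W23={y} W34={x}
C dims 4,4; δ0: rk 4, SNF 1^3·2
Ȟ^0: (4−4)−0=0 ⇒ 0
Ȟ^1: (4−0)−4=0 plus torsion [2] ⇒ Z/2
Ȟ^2: (0−0)−0=0 ⇒ 0
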